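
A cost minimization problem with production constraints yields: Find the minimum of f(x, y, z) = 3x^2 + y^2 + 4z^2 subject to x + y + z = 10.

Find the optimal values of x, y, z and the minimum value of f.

Using Lagrange multipliers on f = 3x^2 + y^2 + 4z^2 with constraint x + y + z = 10:
Conditions: 2*3*x = lambda, 2*1*y = lambda, 2*4*z = lambda
So x = lambda/6, y = lambda/2, z = lambda/8
Substituting into constraint: lambda * (19/24) = 10
lambda = 240/19
x = 40/19, y = 120/19, z = 30/19
Minimum value = 1200/19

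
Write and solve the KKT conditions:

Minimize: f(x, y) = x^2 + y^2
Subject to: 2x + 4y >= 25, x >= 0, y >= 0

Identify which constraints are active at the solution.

KKT conditions for min x^2 + y^2 s.t. 2x + 4y >= 25, x >= 0, y >= 0:
Stationarity: 2x = mu*2 + mu_x, 2y = mu*4 + mu_y, with mu, mu_x, mu_y >= 0
Complementary slackness: mu*(2x + 4y - 25) = 0, mu_x*x = 0, mu_y*y = 0
(0, 0) is infeasible (2*0 + 4*0 < 25), so if mu = 0 stationarity would force x = mu_x/2 >= 0, y = mu_y/2 >= 0 with mu_x*x = mu_y*y = 0, i.e. x = y = 0: contradiction. Hence mu > 0 and 2x + 4y = 25 is active.
Try x > 0, y > 0 (so mu_x = mu_y = 0): x = 2*mu/2, y = 4*mu/2
Substitute: 2*(2*mu/2) + 4*(4*mu/2) = 25
  mu*20/2 = 25 => mu = 5/2
x* = 5/2 > 0, y* = 5 > 0, consistent with mu_x = mu_y = 0.
f is convex and the constraints are linear, so this KKT point is the global minimum.
f* = 125/4
Active constraints: 2x + 4y >= 25 (holds with equality, mu = 5/2 > 0); x >= 0 and y >= 0 are inactive (mu_x = mu_y = 0).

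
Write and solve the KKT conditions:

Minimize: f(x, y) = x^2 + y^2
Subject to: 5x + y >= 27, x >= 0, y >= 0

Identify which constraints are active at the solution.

KKT conditions for min x^2 + y^2 s.t. 5x + 1y >= 27, x >= 0, y >= 0:
Stationarity: 2x = mu*5 + mu_x, 2y = mu*1 + mu_y, with mu, mu_x, mu_y >= 0
Complementary slackness: mu*(5x + y - 27) = 0, mu_x*x = 0, mu_y*y = 0
(0, 0) is infeasible (5*0 + 1*0 < 27), so if mu = 0 stationarity would force x = mu_x/2 >= 0, y = mu_y/2 >= 0 with mu_x*x = mu_y*y = 0, i.e. x = y = 0: contradiction. Hence mu > 0 and 5x + y = 27 is active.
Try x > 0, y > 0 (so mu_x = mu_y = 0): x = 5*mu/2, y = 1*mu/2
Substitute: 5*(5*mu/2) + 1*(1*mu/2) = 27
  mu*26/2 = 27 => mu = 27/13
x* = 135/26 > 0, y* = 27/26 > 0, consistent with mu_x = mu_y = 0.
f is convex and the constraints are linear, so this KKT point is the global minimum.
f* = 729/26
Active constraints: 5x + y >= 27 (holds with equality, mu = 27/13 > 0); x >= 0 and y >= 0 are inactive (mu_x = mu_y = 0).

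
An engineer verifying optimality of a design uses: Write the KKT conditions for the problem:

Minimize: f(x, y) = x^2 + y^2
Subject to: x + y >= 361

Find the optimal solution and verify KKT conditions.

KKT conditions for min x^2 + y^2 s.t. x + y >= 361:
Stationarity: 2x = mu, 2y = mu
So x = y = mu/2.
Complementary slackness: mu*(x + y - 361) = 0
Primal feasibility: x + y >= 361; dual feasibility: mu >= 0
If mu = 0 then x = y = 0, but 0 + 0 < 361 is infeasible, so the constraint is active.
Constraint active: x + y = 2*(mu/2) = 361 => mu = 361
x = y = 361/2, f = 130321/2
Verify: stationarity 2*(361/2) = 361 = mu; primal 361/2 + 361/2 = 361 >= 361; dual mu = 361 >= 0; complementary slackness 361*(361 - 361) = 0. All KKT conditions hold.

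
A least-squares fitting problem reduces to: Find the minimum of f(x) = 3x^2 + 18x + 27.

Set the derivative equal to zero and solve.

f(x) = 3x^2 + 18x + 27
f'(x) = 6x + (18) = 0
x = -18/6 = -3
f(-3) = 0
Since f''(x) = 6 > 0, this is a minimum.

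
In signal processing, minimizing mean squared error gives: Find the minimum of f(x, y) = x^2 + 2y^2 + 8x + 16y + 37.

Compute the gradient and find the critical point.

f(x,y) = x^2 + 2y^2 + 8x + 16y + 37
df/dx = 2x + (8) = 0  =>  x = -4
df/dy = 4y + (16) = 0  =>  y = -4
f(-4, -4) = 1*(-4)^2 + 2*(-4)^2 + 8*(-4) + 16*(-4) + 37 = -11
Hessian is diagonal with entries 2, 4 > 0, so this is a minimum.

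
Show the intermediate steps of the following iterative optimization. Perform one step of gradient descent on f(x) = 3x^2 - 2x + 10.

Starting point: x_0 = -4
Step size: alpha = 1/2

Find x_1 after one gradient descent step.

f(x) = 3x^2 - 2x + 10
f'(x) = 6x - 2
f'(-4) = 6*-4 + (-2) = -26
x_1 = x_0 - alpha * f'(x_0) = -4 - 1/2 * -26 = 9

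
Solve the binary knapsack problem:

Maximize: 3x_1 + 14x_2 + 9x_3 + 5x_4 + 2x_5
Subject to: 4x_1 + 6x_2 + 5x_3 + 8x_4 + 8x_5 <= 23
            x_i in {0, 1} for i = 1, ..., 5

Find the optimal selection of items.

Items: item 1 (v=3, w=4), item 2 (v=14, w=6), item 3 (v=9, w=5), item 4 (v=5, w=8), item 5 (v=2, w=8)
Capacity: 23
Checking all 32 subsets (w = total weight, v = total value):
  {}: w = 0, v = 0
  {1}: w = 4, v = 3
  {2}: w = 6, v = 14
  {3}: w = 5, v = 9
  {4}: w = 8, v = 5
  {5}: w = 8, v = 2
  {1, 2}: w = 10, v = 17
  {1, 3}: w = 9, v = 12
  {1, 4}: w = 12, v = 8
  {1, 5}: w = 12, v = 5
  {2, 3}: w = 11, v = 23
  {2, 4}: w = 14, v = 19
  {2, 5}: w = 14, v = 16
  {3, 4}: w = 13, v = 14
  {3, 5}: w = 13, v = 11
  {4, 5}: w = 16, v = 7
  {1, 2, 3}: w = 15, v = 26
  {1, 2, 4}: w = 18, v = 22
  {1, 2, 5}: w = 18, v = 19
  {1, 3, 4}: w = 17, v = 17
  {1, 3, 5}: w = 17, v = 14
  {1, 4, 5}: w = 20, v = 10
  {2, 3, 4}: w = 19, v = 28
  {2, 3, 5}: w = 19, v = 25
  {2, 4, 5}: w = 22, v = 21
  {3, 4, 5}: w = 21, v = 16
  {1, 2, 3, 4}: w = 23, v = 31
  {1, 2, 3, 5}: w = 23, v = 28
  {1, 2, 4, 5}: w = 26 > 23, infeasible
  {1, 3, 4, 5}: w = 25 > 23, infeasible
  {2, 3, 4, 5}: w = 27 > 23, infeasible
  {1, 2, 3, 4, 5}: w = 31 > 23, infeasible
Best feasible subset: items [1, 2, 3, 4]
Total weight: 23 <= 23, total value: 31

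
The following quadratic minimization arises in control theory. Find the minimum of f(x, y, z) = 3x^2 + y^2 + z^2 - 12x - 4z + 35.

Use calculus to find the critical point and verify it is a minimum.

f(x,y,z) = 3x^2 + y^2 + z^2 - 12x - 4z + 35
df/dx = 6x + (-12) = 0 => x = 2
df/dy = 2y + (0) = 0 => y = 0
df/dz = 2z + (-4) = 0 => z = 2
f(2,0,2) = 3*(2)^2 + 1*(0)^2 + 1*(2)^2 + -12*(2) + -4*(2) + 35 = 19
Hessian is diagonal with entries 6, 2, 2 > 0, confirmed minimum.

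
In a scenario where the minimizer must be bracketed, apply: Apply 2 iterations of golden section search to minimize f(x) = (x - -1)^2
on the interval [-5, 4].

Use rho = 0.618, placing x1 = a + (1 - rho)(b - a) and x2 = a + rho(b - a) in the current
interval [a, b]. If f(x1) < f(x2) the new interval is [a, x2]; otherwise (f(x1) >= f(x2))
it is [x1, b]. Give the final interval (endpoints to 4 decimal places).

Golden section search for min of f(x) = (x - -1)^2 on [-5, 4].
Each step: x1 = a + (1 - rho)(b - a), x2 = a + rho(b - a); if f(x1) < f(x2) keep [a, x2], otherwise keep [x1, b].
Step 1: [-5.0000, 4.0000], x1=-1.5620 (f=0.3158), x2=0.5620 (f=2.4398); f(x1) < f(x2) => keep [-5.0000, 0.5620]
Step 2: [-5.0000, 0.5620], x1=-2.8753 (f=3.5168), x2=-1.5627 (f=0.3166); f(x1) > f(x2) => keep [-2.8753, 0.5620]
Final interval: [-2.8753, 0.5620]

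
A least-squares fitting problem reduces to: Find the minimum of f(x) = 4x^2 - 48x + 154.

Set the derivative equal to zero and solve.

f(x) = 4x^2 - 48x + 154
f'(x) = 8x + (-48) = 0
x = 48/8 = 6
f(6) = 10
Since f''(x) = 8 > 0, this is a minimum.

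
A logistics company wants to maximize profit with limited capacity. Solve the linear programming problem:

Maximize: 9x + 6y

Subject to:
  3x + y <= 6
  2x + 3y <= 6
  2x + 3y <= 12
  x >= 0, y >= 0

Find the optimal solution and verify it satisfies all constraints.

Feasible vertices: (0, 0), (0, 2), (12/7, 6/7), (2, 0)
Objective 9x + 6y at each vertex:
  (0, 0): 0
  (0, 2): 12
  (12/7, 6/7): 144/7
  (2, 0): 18
Maximum is 144/7 at (12/7, 6/7).
Verify constraints at (x, y) = (12/7, 6/7):
  3*(12/7) + 1*(6/7) = 6 <= 6 (active)
  2*(12/7) + 3*(6/7) = 6 <= 6 (active)
  2*(12/7) + 3*(6/7) = 6 <= 12
  x = 12/7 >= 0, y = 6/7 >= 0. All constraints satisfied.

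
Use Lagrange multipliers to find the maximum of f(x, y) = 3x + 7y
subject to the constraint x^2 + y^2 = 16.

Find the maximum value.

Set up Lagrange conditions: grad f = lambda * grad g
  3 = 2*lambda*x
  7 = 2*lambda*y
From these: x/y = 3/7, so x = 3t, y = 7t for some t.
Substitute into constraint: (3t)^2 + (7t)^2 = 16
  t^2 * 58 = 16
  t = sqrt(16/58)
Maximum = 3*x + 7*y = (3^2 + 7^2)*t = 58 * sqrt(16/58) = sqrt(928)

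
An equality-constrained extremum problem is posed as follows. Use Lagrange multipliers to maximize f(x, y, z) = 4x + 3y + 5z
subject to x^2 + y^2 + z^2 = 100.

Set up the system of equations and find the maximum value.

Lagrange conditions: 4 = 2*lambda*x, 3 = 2*lambda*y, 5 = 2*lambda*z
So x:4 = y:3 = z:5, i.e. x = 4t, y = 3t, z = 5t
Constraint: t^2*(4^2 + 3^2 + 5^2) = 100
  t^2 * 50 = 100  =>  t = sqrt(2)
Maximum = 4*4t + 3*3t + 5*5t = 50*sqrt(2) = sqrt(5000)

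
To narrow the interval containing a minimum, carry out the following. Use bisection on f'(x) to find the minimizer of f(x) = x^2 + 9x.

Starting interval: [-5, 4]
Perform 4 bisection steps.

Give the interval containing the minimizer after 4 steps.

Finding critical point of f(x) = x^2 + 9x using bisection on f'(x) = 2x + 9.
f'(x) = 0 when x = -9/2.
Starting interval: [-5, 4]
Step 1: mid = -1/2, f'(mid) = 8, new interval = [-5, -1/2]
Step 2: mid = -11/4, f'(mid) = 7/2, new interval = [-5, -11/4]
Step 3: mid = -31/8, f'(mid) = 5/4, new interval = [-5, -31/8]
Step 4: mid = -71/16, f'(mid) = 1/8, new interval = [-5, -71/16]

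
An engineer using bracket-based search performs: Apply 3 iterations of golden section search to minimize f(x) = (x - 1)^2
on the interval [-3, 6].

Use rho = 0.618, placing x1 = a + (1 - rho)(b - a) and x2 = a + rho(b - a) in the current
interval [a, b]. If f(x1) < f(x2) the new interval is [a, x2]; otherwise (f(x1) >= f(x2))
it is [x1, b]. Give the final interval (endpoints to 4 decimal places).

Golden section search for min of f(x) = (x - 1)^2 on [-3, 6].
Each step: x1 = a + (1 - rho)(b - a), x2 = a + rho(b - a); if f(x1) < f(x2) keep [a, x2], otherwise keep [x1, b].
Step 1: [-3.0000, 6.0000], x1=0.4380 (f=0.3158), x2=2.5620 (f=2.4398); f(x1) < f(x2) => keep [-3.0000, 2.5620]
Step 2: [-3.0000, 2.5620], x1=-0.8753 (f=3.5168), x2=0.4373 (f=0.3166); f(x1) > f(x2) => keep [-0.8753, 2.5620]
Step 3: [-0.8753, 2.5620], x1=0.4377 (f=0.3161), x2=1.2489 (f=0.0620); f(x1) > f(x2) => keep [0.4377, 2.5620]
Final interval: [0.4377, 2.5620]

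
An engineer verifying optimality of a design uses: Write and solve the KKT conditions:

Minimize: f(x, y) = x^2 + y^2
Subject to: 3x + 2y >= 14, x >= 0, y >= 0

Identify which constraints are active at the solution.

KKT conditions for min x^2 + y^2 s.t. 3x + 2y >= 14, x >= 0, y >= 0:
Stationarity: 2x = mu*3 + mu_x, 2y = mu*2 + mu_y, with mu, mu_x, mu_y >= 0
Complementary slackness: mu*(3x + 2y - 14) = 0, mu_x*x = 0, mu_y*y = 0
(0, 0) is infeasible (3*0 + 2*0 < 14), so if mu = 0 stationarity would force x = mu_x/2 >= 0, y = mu_y/2 >= 0 with mu_x*x = mu_y*y = 0, i.e. x = y = 0: contradiction. Hence mu > 0 and 3x + 2y = 14 is active.
Try x > 0, y > 0 (so mu_x = mu_y = 0): x = 3*mu/2, y = 2*mu/2
Substitute: 3*(3*mu/2) + 2*(2*mu/2) = 14
  mu*13/2 = 14 => mu = 28/13
x* = 42/13 > 0, y* = 28/13 > 0, consistent with mu_x = mu_y = 0.
f is convex and the constraints are linear, so this KKT point is the global minimum.
f* = 196/13
Active constraints: 3x + 2y >= 14 (holds with equality, mu = 28/13 > 0); x >= 0 and y >= 0 are inactive (mu_x = mu_y = 0).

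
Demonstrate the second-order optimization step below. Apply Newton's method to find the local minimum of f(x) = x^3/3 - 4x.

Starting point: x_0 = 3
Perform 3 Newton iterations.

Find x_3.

f(x) = x^3/3 - 4x
f'(x) = x^2 - 4, f''(x) = 2x
Newton update: x_{n+1} = x_n - (x_n^2 - 4)/(2*x_n)
Step 1: x_0 = 3, f'=5, f''=6, x_1 = 13/6
Step 2: x_1 = 13/6, f'=25/36, f''=13/3, x_2 = 313/156
Step 3: x_2 = 313/156, f'=625/24336, f''=313/78, x_3 = 195313/97656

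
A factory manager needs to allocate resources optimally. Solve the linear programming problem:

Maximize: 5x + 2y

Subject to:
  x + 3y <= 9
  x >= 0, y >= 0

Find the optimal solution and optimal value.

The feasible region has vertices at [(0, 0), (9, 0), (0, 3)].
Checking objective 5x + 2y at each vertex:
  (0, 0): 5*0 + 2*0 = 0
  (9, 0): 5*9 + 2*0 = 45
  (0, 3): 5*0 + 2*3 = 6
Maximum is 45 at (9, 0).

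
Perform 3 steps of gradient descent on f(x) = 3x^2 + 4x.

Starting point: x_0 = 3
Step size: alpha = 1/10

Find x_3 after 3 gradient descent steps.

f(x) = 3x^2 + 4x, f'(x) = 6x + (4)
Step 1: f'(3) = 22, x_1 = 3 - 1/10 * 22 = 4/5
Step 2: f'(4/5) = 44/5, x_2 = 4/5 - 1/10 * 44/5 = -2/25
Step 3: f'(-2/25) = 88/25, x_3 = -2/25 - 1/10 * 88/25 = -54/125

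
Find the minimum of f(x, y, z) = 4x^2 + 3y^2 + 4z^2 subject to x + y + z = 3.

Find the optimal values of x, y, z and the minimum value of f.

Using Lagrange multipliers on f = 4x^2 + 3y^2 + 4z^2 with constraint x + y + z = 3:
Conditions: 2*4*x = lambda, 2*3*y = lambda, 2*4*z = lambda
So x = lambda/8, y = lambda/6, z = lambda/8
Substituting into constraint: lambda * (5/12) = 3
lambda = 36/5
x = 9/10, y = 6/5, z = 9/10
Minimum value = 54/5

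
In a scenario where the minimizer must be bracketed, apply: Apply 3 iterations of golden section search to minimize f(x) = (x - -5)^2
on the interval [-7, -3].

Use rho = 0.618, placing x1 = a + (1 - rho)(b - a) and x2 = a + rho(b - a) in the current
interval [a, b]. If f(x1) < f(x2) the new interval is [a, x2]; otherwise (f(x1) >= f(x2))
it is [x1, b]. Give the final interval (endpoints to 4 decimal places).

Golden section search for min of f(x) = (x - -5)^2 on [-7, -3].
Each step: x1 = a + (1 - rho)(b - a), x2 = a + rho(b - a); if f(x1) < f(x2) keep [a, x2], otherwise keep [x1, b].
Step 1: [-7.0000, -3.0000], x1=-5.4720 (f=0.2228), x2=-4.5280 (f=0.2228); f(x1) = f(x2) (tie, not '<') => keep [-5.4720, -3.0000]
Step 2: [-5.4720, -3.0000], x1=-4.5277 (f=0.2231), x2=-3.9443 (f=1.1145); f(x1) < f(x2) => keep [-5.4720, -3.9443]
Step 3: [-5.4720, -3.9443], x1=-4.8884 (f=0.0125), x2=-4.5279 (f=0.2229); f(x1) < f(x2) => keep [-5.4720, -4.5279]
Final interval: [-5.4720, -4.5279]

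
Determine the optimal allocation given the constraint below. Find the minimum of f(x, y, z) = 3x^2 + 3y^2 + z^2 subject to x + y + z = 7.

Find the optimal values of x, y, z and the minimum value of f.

Using Lagrange multipliers on f = 3x^2 + 3y^2 + z^2 with constraint x + y + z = 7:
Conditions: 2*3*x = lambda, 2*3*y = lambda, 2*1*z = lambda
So x = lambda/6, y = lambda/6, z = lambda/2
Substituting into constraint: lambda * (5/6) = 7
lambda = 42/5
x = 7/5, y = 7/5, z = 21/5
Minimum value = 147/5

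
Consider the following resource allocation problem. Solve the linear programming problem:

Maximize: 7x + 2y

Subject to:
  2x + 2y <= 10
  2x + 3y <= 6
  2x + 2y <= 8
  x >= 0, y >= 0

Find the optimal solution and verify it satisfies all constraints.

Feasible vertices: (0, 0), (0, 2), (3, 0)
Objective 7x + 2y at each vertex:
  (0, 0): 0
  (0, 2): 4
  (3, 0): 21
Maximum is 21 at (3, 0).
Verify constraints at (x, y) = (3, 0):
  2*3 + 2*0 = 6 <= 10
  2*3 + 3*0 = 6 <= 6 (active)
  2*3 + 2*0 = 6 <= 8
  x = 3 >= 0, y = 0 >= 0. All constraints satisfied.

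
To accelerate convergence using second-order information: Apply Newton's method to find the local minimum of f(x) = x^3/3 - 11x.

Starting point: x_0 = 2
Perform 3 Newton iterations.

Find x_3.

f(x) = x^3/3 - 11x
f'(x) = x^2 - 11, f''(x) = 2x
Newton update: x_{n+1} = x_n - (x_n^2 - 11)/(2*x_n)
Step 1: x_0 = 2, f'=-7, f''=4, x_1 = 15/4
Step 2: x_1 = 15/4, f'=49/16, f''=15/2, x_2 = 401/120
Step 3: x_2 = 401/120, f'=2401/14400, f''=401/60, x_3 = 319201/96240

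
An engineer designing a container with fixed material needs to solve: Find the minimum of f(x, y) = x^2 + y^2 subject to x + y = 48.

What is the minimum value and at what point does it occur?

Substitute y = 48 - x into f(x,y) = x^2 + y^2:
g(x) = x^2 + (48 - x)^2 = 2x^2 - 96x + 2304
g'(x) = 4x - 96 = 0  =>  x = 24
y = 48 - 24 = 24
Minimum value = 24^2 + 24^2 = 1152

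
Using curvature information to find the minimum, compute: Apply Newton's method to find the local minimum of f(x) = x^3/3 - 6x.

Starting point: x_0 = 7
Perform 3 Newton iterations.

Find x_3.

f(x) = x^3/3 - 6x
f'(x) = x^2 - 6, f''(x) = 2x
Newton update: x_{n+1} = x_n - (x_n^2 - 6)/(2*x_n)
Step 1: x_0 = 7, f'=43, f''=14, x_1 = 55/14
Step 2: x_1 = 55/14, f'=1849/196, f''=55/7, x_2 = 4201/1540
Step 3: x_2 = 4201/1540, f'=3418801/2371600, f''=4201/770, x_3 = 31878001/12939080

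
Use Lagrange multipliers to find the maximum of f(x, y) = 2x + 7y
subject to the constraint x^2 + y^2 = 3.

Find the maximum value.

Set up Lagrange conditions: grad f = lambda * grad g
  2 = 2*lambda*x
  7 = 2*lambda*y
From these: x/y = 2/7, so x = 2t, y = 7t for some t.
Substitute into constraint: (2t)^2 + (7t)^2 = 3
  t^2 * 53 = 3
  t = sqrt(3/53)
Maximum = 2*x + 7*y = (2^2 + 7^2)*t = 53 * sqrt(3/53) = sqrt(159)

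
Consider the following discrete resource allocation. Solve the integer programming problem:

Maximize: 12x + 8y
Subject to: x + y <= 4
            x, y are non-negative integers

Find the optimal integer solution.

Objective: 12x + 8y, constraint: x + y <= 4
Coefficient of x is 12 >= coefficient of y is 8, so allocate the entire budget to x.
Optimal: x = 4, y = 0, value = 48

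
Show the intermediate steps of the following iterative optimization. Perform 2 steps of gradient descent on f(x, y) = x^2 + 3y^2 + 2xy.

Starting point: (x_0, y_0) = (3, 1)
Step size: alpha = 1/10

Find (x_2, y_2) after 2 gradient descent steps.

f(x,y) = x^2 + 3y^2 + 2xy
grad_x = 2x + 2y, grad_y = 6y + 2x
Step 1: grad = (8, 12), (11/5, -1/5)
Step 2: grad = (4, 16/5), (9/5, -13/25)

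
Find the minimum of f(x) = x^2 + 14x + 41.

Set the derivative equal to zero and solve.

f(x) = x^2 + 14x + 41
f'(x) = 2x + (14) = 0
x = -14/2 = -7
f(-7) = -8
Since f''(x) = 2 > 0, this is a minimum.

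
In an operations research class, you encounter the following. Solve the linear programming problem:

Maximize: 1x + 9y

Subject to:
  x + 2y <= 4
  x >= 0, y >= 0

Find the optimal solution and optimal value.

The feasible region has vertices at [(0, 0), (4, 0), (0, 2)].
Checking objective 1x + 9y at each vertex:
  (0, 0): 1*0 + 9*0 = 0
  (4, 0): 1*4 + 9*0 = 4
  (0, 2): 1*0 + 9*2 = 18
Maximum is 18 at (0, 2).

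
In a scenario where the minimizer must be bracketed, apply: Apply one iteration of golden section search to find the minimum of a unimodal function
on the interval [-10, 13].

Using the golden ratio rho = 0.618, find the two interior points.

Golden section search on [-10, 13].
Golden ratio rho = 0.618 (approx).
Interior points:
  x_1 = -10 + (1-0.618)*23 = -1.2140
  x_2 = -10 + 0.618*23 = 4.2140
Compare f(x_1) and f(x_2) to determine which subinterval to keep.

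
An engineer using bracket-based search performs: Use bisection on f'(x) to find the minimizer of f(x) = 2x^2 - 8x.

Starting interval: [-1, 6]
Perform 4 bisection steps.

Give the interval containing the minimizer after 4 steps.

Finding critical point of f(x) = 2x^2 - 8x using bisection on f'(x) = 4x + -8.
f'(x) = 0 when x = 2.
Starting interval: [-1, 6]
Step 1: mid = 5/2, f'(mid) = 2, new interval = [-1, 5/2]
Step 2: mid = 3/4, f'(mid) = -5, new interval = [3/4, 5/2]
Step 3: mid = 13/8, f'(mid) = -3/2, new interval = [13/8, 5/2]
Step 4: mid = 33/16, f'(mid) = 1/4, new interval = [13/8, 33/16]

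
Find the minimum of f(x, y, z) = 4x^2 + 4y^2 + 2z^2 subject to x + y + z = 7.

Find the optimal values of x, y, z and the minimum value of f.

Using Lagrange multipliers on f = 4x^2 + 4y^2 + 2z^2 with constraint x + y + z = 7:
Conditions: 2*4*x = lambda, 2*4*y = lambda, 2*2*z = lambda
So x = lambda/8, y = lambda/8, z = lambda/4
Substituting into constraint: lambda * (1/2) = 7
lambda = 14
x = 7/4, y = 7/4, z = 7/2
Minimum value = 49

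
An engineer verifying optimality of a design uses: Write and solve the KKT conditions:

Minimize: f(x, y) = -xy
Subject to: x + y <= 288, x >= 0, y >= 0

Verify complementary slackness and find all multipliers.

Problem: min -xy s.t. x + y <= 288 (multiplier lambda), x >= 0 (mu_x), y >= 0 (mu_y)
KKT stationarity: -y + lambda - mu_x = 0, -x + lambda - mu_y = 0, with lambda, mu_x, mu_y >= 0
Complementary slackness: lambda*(x + y - 288) = 0, mu_x*x = 0, mu_y*y = 0
If lambda = 0: y = -mu_x <= 0 and x = -mu_y <= 0 force x = y = 0 with f = 0; but x = y = 144 is feasible with f = -20736 < 0, so this is not the minimum. Hence lambda > 0 and x + y = 288.
Try x > 0, y > 0 (so mu_x = mu_y = 0): y = lambda, x = lambda => x = y = lambda
x + y = 288 => 2*lambda = 288 => lambda = 144
x* = y* = 144 > 0, consistent with mu_x = mu_y = 0.
(Any feasible point with x = 0 or y = 0 has f = 0 > -20736, so the minimum is not on those boundaries.)
min(-xy) = -20736 (i.e. max xy = 20736)
Multipliers: lambda = 144, mu_x = 0, mu_y = 0
Complementary slackness: lambda*(x + y - 288) = 144*(144 + 144 - 288) = 0, mu_x*x = 0*144 = 0, mu_y*y = 0*144 = 0. Satisfied.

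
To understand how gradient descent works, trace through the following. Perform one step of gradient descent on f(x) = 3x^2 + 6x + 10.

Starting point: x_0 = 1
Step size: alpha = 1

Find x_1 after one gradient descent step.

f(x) = 3x^2 + 6x + 10
f'(x) = 6x + 6
f'(1) = 6*1 + (6) = 12
x_1 = x_0 - alpha * f'(x_0) = 1 - 1 * 12 = -11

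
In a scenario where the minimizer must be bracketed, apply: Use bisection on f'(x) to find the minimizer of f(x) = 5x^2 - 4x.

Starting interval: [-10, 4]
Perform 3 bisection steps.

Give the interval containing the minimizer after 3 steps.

Finding critical point of f(x) = 5x^2 - 4x using bisection on f'(x) = 10x + -4.
f'(x) = 0 when x = 2/5.
Starting interval: [-10, 4]
Step 1: mid = -3, f'(mid) = -34, new interval = [-3, 4]
Step 2: mid = 1/2, f'(mid) = 1, new interval = [-3, 1/2]
Step 3: mid = -5/4, f'(mid) = -33/2, new interval = [-5/4, 1/2]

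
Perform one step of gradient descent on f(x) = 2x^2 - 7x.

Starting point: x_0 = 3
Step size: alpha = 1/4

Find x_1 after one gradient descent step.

f(x) = 2x^2 - 7x
f'(x) = 4x - 7
f'(3) = 4*3 + (-7) = 5
x_1 = x_0 - alpha * f'(x_0) = 3 - 1/4 * 5 = 7/4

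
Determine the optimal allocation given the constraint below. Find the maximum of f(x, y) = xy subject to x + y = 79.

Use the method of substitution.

Substitute y = 79 - x into f(x,y) = xy:
g(x) = x(79 - x) = 79x - x^2
g'(x) = 79 - 2x = 0  =>  x = 79/2
y = 79 - 79/2 = 79/2
Maximum value = (79/2) * (79/2) = 6241/4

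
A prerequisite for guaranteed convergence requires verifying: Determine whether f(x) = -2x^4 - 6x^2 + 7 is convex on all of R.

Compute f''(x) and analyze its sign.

f(x) = -2x^4 - 6x^2 + 7
f'(x) = -8x^3 + -12x
f''(x) = -24x^2 + -12
f''(x) = -24x^2 + -12 <= -12 < 0 for all x
Therefore, f is concave on R.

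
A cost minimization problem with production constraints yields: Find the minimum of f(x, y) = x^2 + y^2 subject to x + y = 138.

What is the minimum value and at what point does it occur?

Substitute y = 138 - x into f(x,y) = x^2 + y^2:
g(x) = x^2 + (138 - x)^2 = 2x^2 - 276x + 19044
g'(x) = 4x - 276 = 0  =>  x = 69
y = 138 - 69 = 69
Minimum value = 69^2 + 69^2 = 9522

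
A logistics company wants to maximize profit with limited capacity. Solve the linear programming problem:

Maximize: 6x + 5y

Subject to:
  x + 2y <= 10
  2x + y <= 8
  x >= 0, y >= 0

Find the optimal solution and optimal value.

Feasible vertices: (0, 0), (0, 5), (2, 4), (4, 0)
Objective 6x + 5y at each:
  (0, 0): 0
  (0, 5): 25
  (2, 4): 32
  (4, 0): 24
Maximum is 32 at (2, 4).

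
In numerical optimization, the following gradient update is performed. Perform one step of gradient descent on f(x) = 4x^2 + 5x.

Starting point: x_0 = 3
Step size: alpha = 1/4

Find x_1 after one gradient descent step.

f(x) = 4x^2 + 5x
f'(x) = 8x + 5
f'(3) = 8*3 + (5) = 29
x_1 = x_0 - alpha * f'(x_0) = 3 - 1/4 * 29 = -17/4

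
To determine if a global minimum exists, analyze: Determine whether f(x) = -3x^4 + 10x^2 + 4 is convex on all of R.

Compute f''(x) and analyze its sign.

f(x) = -3x^4 + 10x^2 + 4
f'(x) = -12x^3 + 20x
f''(x) = -36x^2 + 20
f''(x) = -36x^2 + 20 -> -inf as |x| -> inf
Therefore, f is not globally convex on R.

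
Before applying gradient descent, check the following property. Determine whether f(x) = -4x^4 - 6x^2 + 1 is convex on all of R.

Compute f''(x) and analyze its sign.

f(x) = -4x^4 - 6x^2 + 1
f'(x) = -16x^3 + -12x
f''(x) = -48x^2 + -12
f''(x) = -48x^2 + -12 <= -12 < 0 for all x
Therefore, f is concave on R.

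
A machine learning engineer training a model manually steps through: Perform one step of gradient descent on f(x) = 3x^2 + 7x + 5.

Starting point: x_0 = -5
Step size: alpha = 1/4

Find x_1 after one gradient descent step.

f(x) = 3x^2 + 7x + 5
f'(x) = 6x + 7
f'(-5) = 6*-5 + (7) = -23
x_1 = x_0 - alpha * f'(x_0) = -5 - 1/4 * -23 = 3/4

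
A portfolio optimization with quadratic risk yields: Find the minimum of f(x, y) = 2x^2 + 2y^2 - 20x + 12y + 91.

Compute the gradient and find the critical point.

f(x,y) = 2x^2 + 2y^2 - 20x + 12y + 91
df/dx = 4x + (-20) = 0  =>  x = 5
df/dy = 4y + (12) = 0  =>  y = -3
f(5, -3) = 2*(5)^2 + 2*(-3)^2 + -20*(5) + 12*(-3) + 91 = 23
Hessian is diagonal with entries 4, 4 > 0, so this is a minimum.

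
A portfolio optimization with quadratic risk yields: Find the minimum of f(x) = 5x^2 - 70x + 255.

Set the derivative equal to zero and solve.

f(x) = 5x^2 - 70x + 255
f'(x) = 10x + (-70) = 0
x = 70/10 = 7
f(7) = 10
Since f''(x) = 10 > 0, this is a minimum.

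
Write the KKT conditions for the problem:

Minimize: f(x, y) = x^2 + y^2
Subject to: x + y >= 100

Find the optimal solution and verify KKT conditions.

KKT conditions for min x^2 + y^2 s.t. x + y >= 100:
Stationarity: 2x = mu, 2y = mu
So x = y = mu/2.
Complementary slackness: mu*(x + y - 100) = 0
Primal feasibility: x + y >= 100; dual feasibility: mu >= 0
If mu = 0 then x = y = 0, but 0 + 0 < 100 is infeasible, so the constraint is active.
Constraint active: x + y = 2*(mu/2) = 100 => mu = 100
x = y = 50, f = 5000
Verify: stationarity 2*50 = 100 = mu; primal 50 + 50 = 100 >= 100; dual mu = 100 >= 0; complementary slackness 100*(100 - 100) = 0. All KKT conditions hold.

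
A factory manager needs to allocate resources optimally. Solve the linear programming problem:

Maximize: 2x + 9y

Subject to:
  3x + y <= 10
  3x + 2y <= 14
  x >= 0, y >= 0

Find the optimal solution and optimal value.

Feasible vertices: (0, 0), (0, 7), (2, 4), (10/3, 0)
Objective 2x + 9y at each:
  (0, 0): 0
  (0, 7): 63
  (2, 4): 40
  (10/3, 0): 20/3
Maximum is 63 at (0, 7).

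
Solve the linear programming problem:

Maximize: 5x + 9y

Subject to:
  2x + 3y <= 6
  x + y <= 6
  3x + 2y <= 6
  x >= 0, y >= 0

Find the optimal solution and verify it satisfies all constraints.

Feasible vertices: (0, 0), (0, 2), (6/5, 6/5), (2, 0)
Objective 5x + 9y at each vertex:
  (0, 0): 0
  (0, 2): 18
  (6/5, 6/5): 84/5
  (2, 0): 10
Maximum is 18 at (0, 2).
Verify constraints at (x, y) = (0, 2):
  2*0 + 3*2 = 6 <= 6 (active)
  1*0 + 1*2 = 2 <= 6
  3*0 + 2*2 = 4 <= 6
  x = 0 >= 0, y = 2 >= 0. All constraints satisfied.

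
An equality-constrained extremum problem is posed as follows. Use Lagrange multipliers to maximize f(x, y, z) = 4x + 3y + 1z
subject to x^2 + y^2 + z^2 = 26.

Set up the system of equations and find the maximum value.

Lagrange conditions: 4 = 2*lambda*x, 3 = 2*lambda*y, 1 = 2*lambda*z
So x:4 = y:3 = z:1, i.e. x = 4t, y = 3t, z = 1t
Constraint: t^2*(4^2 + 3^2 + 1^2) = 26
  t^2 * 26 = 26  =>  t = sqrt(1)
Maximum = 4*4t + 3*3t + 1*1t = 26*sqrt(1) = 26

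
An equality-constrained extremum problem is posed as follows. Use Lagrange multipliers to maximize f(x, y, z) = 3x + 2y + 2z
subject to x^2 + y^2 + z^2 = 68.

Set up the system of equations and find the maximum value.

Lagrange conditions: 3 = 2*lambda*x, 2 = 2*lambda*y, 2 = 2*lambda*z
So x:3 = y:2 = z:2, i.e. x = 3t, y = 2t, z = 2t
Constraint: t^2*(3^2 + 2^2 + 2^2) = 68
  t^2 * 17 = 68  =>  t = sqrt(4)
Maximum = 3*3t + 2*2t + 2*2t = 17*sqrt(4) = 34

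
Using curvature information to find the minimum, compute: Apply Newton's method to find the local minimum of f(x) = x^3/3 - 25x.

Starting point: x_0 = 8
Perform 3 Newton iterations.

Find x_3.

f(x) = x^3/3 - 25x
f'(x) = x^2 - 25, f''(x) = 2x
Newton update: x_{n+1} = x_n - (x_n^2 - 25)/(2*x_n)
Step 1: x_0 = 8, f'=39, f''=16, x_1 = 89/16
Step 2: x_1 = 89/16, f'=1521/256, f''=89/8, x_2 = 14321/2848
Step 3: x_2 = 14321/2848, f'=2313441/8111104, f''=14321/1424, x_3 = 407868641/81572416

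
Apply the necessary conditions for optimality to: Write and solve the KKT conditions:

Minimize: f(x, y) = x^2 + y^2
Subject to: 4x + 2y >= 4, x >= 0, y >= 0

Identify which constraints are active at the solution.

KKT conditions for min x^2 + y^2 s.t. 4x + 2y >= 4, x >= 0, y >= 0:
Stationarity: 2x = mu*4 + mu_x, 2y = mu*2 + mu_y, with mu, mu_x, mu_y >= 0
Complementary slackness: mu*(4x + 2y - 4) = 0, mu_x*x = 0, mu_y*y = 0
(0, 0) is infeasible (4*0 + 2*0 < 4), so if mu = 0 stationarity would force x = mu_x/2 >= 0, y = mu_y/2 >= 0 with mu_x*x = mu_y*y = 0, i.e. x = y = 0: contradiction. Hence mu > 0 and 4x + 2y = 4 is active.
Try x > 0, y > 0 (so mu_x = mu_y = 0): x = 4*mu/2, y = 2*mu/2
Substitute: 4*(4*mu/2) + 2*(2*mu/2) = 4
  mu*20/2 = 4 => mu = 2/5
x* = 4/5 > 0, y* = 2/5 > 0, consistent with mu_x = mu_y = 0.
f is convex and the constraints are linear, so this KKT point is the global minimum.
f* = 4/5
Active constraints: 4x + 2y >= 4 (holds with equality, mu = 2/5 > 0); x >= 0 and y >= 0 are inactive (mu_x = mu_y = 0).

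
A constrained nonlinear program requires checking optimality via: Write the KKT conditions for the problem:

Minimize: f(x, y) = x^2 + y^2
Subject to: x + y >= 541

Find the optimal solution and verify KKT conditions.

KKT conditions for min x^2 + y^2 s.t. x + y >= 541:
Stationarity: 2x = mu, 2y = mu
So x = y = mu/2.
Complementary slackness: mu*(x + y - 541) = 0
Primal feasibility: x + y >= 541; dual feasibility: mu >= 0
If mu = 0 then x = y = 0, but 0 + 0 < 541 is infeasible, so the constraint is active.
Constraint active: x + y = 2*(mu/2) = 541 => mu = 541
x = y = 541/2, f = 292681/2
Verify: stationarity 2*(541/2) = 541 = mu; primal 541/2 + 541/2 = 541 >= 541; dual mu = 541 >= 0; complementary slackness 541*(541 - 541) = 0. All KKT conditions hold.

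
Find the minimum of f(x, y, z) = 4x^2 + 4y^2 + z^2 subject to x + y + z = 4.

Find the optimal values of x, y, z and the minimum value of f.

Using Lagrange multipliers on f = 4x^2 + 4y^2 + z^2 with constraint x + y + z = 4:
Conditions: 2*4*x = lambda, 2*4*y = lambda, 2*1*z = lambda
So x = lambda/8, y = lambda/8, z = lambda/2
Substituting into constraint: lambda * (3/4) = 4
lambda = 16/3
x = 2/3, y = 2/3, z = 8/3
Minimum value = 32/3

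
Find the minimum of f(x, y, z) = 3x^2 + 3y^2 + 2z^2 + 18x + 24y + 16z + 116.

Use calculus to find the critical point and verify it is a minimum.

f(x,y,z) = 3x^2 + 3y^2 + 2z^2 + 18x + 24y + 16z + 116
df/dx = 6x + (18) = 0 => x = -3
df/dy = 6y + (24) = 0 => y = -4
df/dz = 4z + (16) = 0 => z = -4
f(-3,-4,-4) = 3*(-3)^2 + 3*(-4)^2 + 2*(-4)^2 + 18*(-3) + 24*(-4) + 16*(-4) + 116 = 9
Hessian is diagonal with entries 6, 6, 4 > 0, confirmed minimum.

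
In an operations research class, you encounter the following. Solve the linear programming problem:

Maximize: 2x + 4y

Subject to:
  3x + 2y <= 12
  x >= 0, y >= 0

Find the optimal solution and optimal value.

The feasible region has vertices at [(0, 0), (4, 0), (0, 6)].
Checking objective 2x + 4y at each vertex:
  (0, 0): 2*0 + 4*0 = 0
  (4, 0): 2*4 + 4*0 = 8
  (0, 6): 2*0 + 4*6 = 24
Maximum is 24 at (0, 6).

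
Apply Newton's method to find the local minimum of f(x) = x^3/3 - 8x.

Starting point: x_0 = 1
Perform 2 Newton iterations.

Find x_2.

f(x) = x^3/3 - 8x
f'(x) = x^2 - 8, f''(x) = 2x
Newton update: x_{n+1} = x_n - (x_n^2 - 8)/(2*x_n)
Step 1: x_0 = 1, f'=-7, f''=2, x_1 = 9/2
Step 2: x_1 = 9/2, f'=49/4, f''=9, x_2 = 113/36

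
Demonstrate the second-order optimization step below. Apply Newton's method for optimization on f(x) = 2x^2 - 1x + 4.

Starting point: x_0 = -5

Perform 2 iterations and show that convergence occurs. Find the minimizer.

f(x) = 2x^2 - 1x + 4, f'(x) = 4x + (-1), f''(x) = 4
Step 1: f'(-5) = -21, x_1 = -5 - -21/4 = 1/4
Step 2: f'(1/4) = 0, x_2 = 1/4 (converged)
Newton's method converges in 1 step for quadratics.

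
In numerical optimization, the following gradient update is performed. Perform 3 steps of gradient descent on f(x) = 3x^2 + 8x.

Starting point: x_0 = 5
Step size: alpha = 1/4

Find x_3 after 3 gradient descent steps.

f(x) = 3x^2 + 8x, f'(x) = 6x + (8)
Step 1: f'(5) = 38, x_1 = 5 - 1/4 * 38 = -9/2
Step 2: f'(-9/2) = -19, x_2 = -9/2 - 1/4 * -19 = 1/4
Step 3: f'(1/4) = 19/2, x_3 = 1/4 - 1/4 * 19/2 = -17/8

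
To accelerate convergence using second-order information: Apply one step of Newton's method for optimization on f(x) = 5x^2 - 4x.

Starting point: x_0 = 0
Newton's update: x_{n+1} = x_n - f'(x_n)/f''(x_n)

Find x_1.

f(x) = 5x^2 - 4x
f'(x) = 10x + (-4), f''(x) = 10
Newton step: x_1 = x_0 - f'(x_0)/f''(x_0)
f'(0) = -4
x_1 = 0 - -4/10 = 2/5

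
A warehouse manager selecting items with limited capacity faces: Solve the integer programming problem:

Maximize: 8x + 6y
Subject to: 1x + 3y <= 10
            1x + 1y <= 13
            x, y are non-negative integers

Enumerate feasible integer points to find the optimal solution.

Constraint 1: 1x + 3y <= 10
Constraint 2: 1x + 1y <= 13
Feasible x range (need y >= 0): 0 <= x <= min(10/1, 13/1) => x in {0, ..., 10}.
Enumerate feasible integer points row by row (the coefficient of y is 6 > 0, so for each x the largest feasible y gives the best value):
  x = 0: y <= min((10 - 1*0)/3, (13 - 1*0)/1) => y in {0, ..., 3}; best 8*0 + 6*3 = 18
  x = 1: y <= min((10 - 1*1)/3, (13 - 1*1)/1) => y in {0, ..., 3}; best 8*1 + 6*3 = 26
  x = 2: y <= min((10 - 1*2)/3, (13 - 1*2)/1) => y in {0, ..., 2}; best 8*2 + 6*2 = 28
  x = 3: y <= min((10 - 1*3)/3, (13 - 1*3)/1) => y in {0, ..., 2}; best 8*3 + 6*2 = 36
  x = 4: y <= min((10 - 1*4)/3, (13 - 1*4)/1) => y in {0, ..., 2}; best 8*4 + 6*2 = 44
  x = 5: y <= min((10 - 1*5)/3, (13 - 1*5)/1) => y in {0, ..., 1}; best 8*5 + 6*1 = 46
  x = 6: y <= min((10 - 1*6)/3, (13 - 1*6)/1) => y in {0, ..., 1}; best 8*6 + 6*1 = 54
  x = 7: y <= min((10 - 1*7)/3, (13 - 1*7)/1) => y in {0, ..., 1}; best 8*7 + 6*1 = 62
  x = 8: y <= min((10 - 1*8)/3, (13 - 1*8)/1) => y in {0}; best 8*8 + 6*0 = 64
  x = 9: y <= min((10 - 1*9)/3, (13 - 1*9)/1) => y in {0}; best 8*9 + 6*0 = 72
  x = 10: y <= min((10 - 1*10)/3, (13 - 1*10)/1) => y in {0}; best 8*10 + 6*0 = 80
The maximum 8x + 6y = 80 is achieved at x = 10, y = 0.
Check: 1*10 + 3*0 = 10 <= 10 and 1*10 + 1*0 = 10 <= 13.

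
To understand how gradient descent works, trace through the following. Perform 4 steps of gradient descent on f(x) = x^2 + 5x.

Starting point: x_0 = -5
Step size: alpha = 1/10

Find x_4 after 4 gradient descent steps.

f(x) = x^2 + 5x, f'(x) = 2x + (5)
Step 1: f'(-5) = -5, x_1 = -5 - 1/10 * -5 = -9/2
Step 2: f'(-9/2) = -4, x_2 = -9/2 - 1/10 * -4 = -41/10
Step 3: f'(-41/10) = -16/5, x_3 = -41/10 - 1/10 * -16/5 = -189/50
Step 4: f'(-189/50) = -64/25, x_4 = -189/50 - 1/10 * -64/25 = -881/250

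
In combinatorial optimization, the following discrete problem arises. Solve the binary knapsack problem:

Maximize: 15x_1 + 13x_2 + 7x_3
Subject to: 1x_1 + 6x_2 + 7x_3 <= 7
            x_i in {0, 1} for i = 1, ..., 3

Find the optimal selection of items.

Items: item 1 (v=15, w=1), item 2 (v=13, w=6), item 3 (v=7, w=7)
Capacity: 7
Checking all 8 subsets (w = total weight, v = total value):
  {}: w = 0, v = 0
  {1}: w = 1, v = 15
  {2}: w = 6, v = 13
  {3}: w = 7, v = 7
  {1, 2}: w = 7, v = 28
  {1, 3}: w = 8 > 7, infeasible
  {2, 3}: w = 13 > 7, infeasible
  {1, 2, 3}: w = 14 > 7, infeasible
Best feasible subset: items [1, 2]
Total weight: 7 <= 7, total value: 28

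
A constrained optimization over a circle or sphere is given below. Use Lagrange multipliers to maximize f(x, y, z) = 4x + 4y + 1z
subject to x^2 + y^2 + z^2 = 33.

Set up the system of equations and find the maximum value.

Lagrange conditions: 4 = 2*lambda*x, 4 = 2*lambda*y, 1 = 2*lambda*z
So x:4 = y:4 = z:1, i.e. x = 4t, y = 4t, z = 1t
Constraint: t^2*(4^2 + 4^2 + 1^2) = 33
  t^2 * 33 = 33  =>  t = sqrt(1)
Maximum = 4*4t + 4*4t + 1*1t = 33*sqrt(1) = 33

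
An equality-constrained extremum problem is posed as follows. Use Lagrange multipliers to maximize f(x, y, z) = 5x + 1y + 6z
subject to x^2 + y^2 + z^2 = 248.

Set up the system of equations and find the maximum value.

Lagrange conditions: 5 = 2*lambda*x, 1 = 2*lambda*y, 6 = 2*lambda*z
So x:5 = y:1 = z:6, i.e. x = 5t, y = 1t, z = 6t
Constraint: t^2*(5^2 + 1^2 + 6^2) = 248
  t^2 * 62 = 248  =>  t = sqrt(4)
Maximum = 5*5t + 1*1t + 6*6t = 62*sqrt(4) = 124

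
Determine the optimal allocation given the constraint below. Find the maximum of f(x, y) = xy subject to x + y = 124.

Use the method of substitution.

Substitute y = 124 - x into f(x,y) = xy:
g(x) = x(124 - x) = 124x - x^2
g'(x) = 124 - 2x = 0  =>  x = 62
y = 124 - 62 = 62
Maximum value = 62 * 62 = 3844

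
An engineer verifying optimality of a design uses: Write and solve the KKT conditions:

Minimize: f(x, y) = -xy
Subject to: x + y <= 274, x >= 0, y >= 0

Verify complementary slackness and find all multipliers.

Problem: min -xy s.t. x + y <= 274 (multiplier lambda), x >= 0 (mu_x), y >= 0 (mu_y)
KKT stationarity: -y + lambda - mu_x = 0, -x + lambda - mu_y = 0, with lambda, mu_x, mu_y >= 0
Complementary slackness: lambda*(x + y - 274) = 0, mu_x*x = 0, mu_y*y = 0
If lambda = 0: y = -mu_x <= 0 and x = -mu_y <= 0 force x = y = 0 with f = 0; but x = y = 137 is feasible with f = -18769 < 0, so this is not the minimum. Hence lambda > 0 and x + y = 274.
Try x > 0, y > 0 (so mu_x = mu_y = 0): y = lambda, x = lambda => x = y = lambda
x + y = 274 => 2*lambda = 274 => lambda = 137
x* = y* = 137 > 0, consistent with mu_x = mu_y = 0.
(Any feasible point with x = 0 or y = 0 has f = 0 > -18769, so the minimum is not on those boundaries.)
min(-xy) = -18769 (i.e. max xy = 18769)
Multipliers: lambda = 137, mu_x = 0, mu_y = 0
Complementary slackness: lambda*(x + y - 274) = 137*(137 + 137 - 274) = 0, mu_x*x = 0*137 = 0, mu_y*y = 0*137 = 0. Satisfied.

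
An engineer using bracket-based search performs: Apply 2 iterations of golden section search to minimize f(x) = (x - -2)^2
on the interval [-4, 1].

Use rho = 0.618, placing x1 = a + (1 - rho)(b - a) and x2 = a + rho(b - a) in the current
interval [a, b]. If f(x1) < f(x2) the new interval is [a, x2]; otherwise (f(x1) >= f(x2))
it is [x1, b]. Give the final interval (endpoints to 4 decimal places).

Golden section search for min of f(x) = (x - -2)^2 on [-4, 1].
Each step: x1 = a + (1 - rho)(b - a), x2 = a + rho(b - a); if f(x1) < f(x2) keep [a, x2], otherwise keep [x1, b].
Step 1: [-4.0000, 1.0000], x1=-2.0900 (f=0.0081), x2=-0.9100 (f=1.1881); f(x1) < f(x2) => keep [-4.0000, -0.9100]
Step 2: [-4.0000, -0.9100], x1=-2.8196 (f=0.6718), x2=-2.0904 (f=0.0082); f(x1) > f(x2) => keep [-2.8196, -0.9100]
Final interval: [-2.8196, -0.9100]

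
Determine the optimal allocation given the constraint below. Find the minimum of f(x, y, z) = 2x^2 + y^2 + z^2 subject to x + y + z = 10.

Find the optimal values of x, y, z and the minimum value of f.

Using Lagrange multipliers on f = 2x^2 + y^2 + z^2 with constraint x + y + z = 10:
Conditions: 2*2*x = lambda, 2*1*y = lambda, 2*1*z = lambda
So x = lambda/4, y = lambda/2, z = lambda/2
Substituting into constraint: lambda * (5/4) = 10
lambda = 8
x = 2, y = 4, z = 4
Minimum value = 40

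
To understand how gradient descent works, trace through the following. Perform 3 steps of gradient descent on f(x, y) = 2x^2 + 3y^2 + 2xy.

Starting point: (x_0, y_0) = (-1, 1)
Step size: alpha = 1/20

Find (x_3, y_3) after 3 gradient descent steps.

f(x,y) = 2x^2 + 3y^2 + 2xy
grad_x = 4x + 2y, grad_y = 6y + 2x
Step 1: grad = (-2, 4), (-9/10, 4/5)
Step 2: grad = (-2, 3), (-4/5, 13/20)
Step 3: grad = (-19/10, 23/10), (-141/200, 107/200)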